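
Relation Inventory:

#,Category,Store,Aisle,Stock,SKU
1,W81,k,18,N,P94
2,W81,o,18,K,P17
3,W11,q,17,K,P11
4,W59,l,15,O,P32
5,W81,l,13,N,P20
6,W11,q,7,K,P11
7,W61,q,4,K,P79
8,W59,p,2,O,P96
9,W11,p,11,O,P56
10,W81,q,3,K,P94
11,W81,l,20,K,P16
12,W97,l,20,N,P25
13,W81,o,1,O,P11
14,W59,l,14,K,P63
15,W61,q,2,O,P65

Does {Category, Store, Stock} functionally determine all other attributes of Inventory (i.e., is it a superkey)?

Rows 3 and 6 have the same {Category, Store, Stock} value (Category=W11, Store=q, Stock=K) but are distinct tuples, so {Category, Store, Stock} does not determine every attribute — not a superkey.

No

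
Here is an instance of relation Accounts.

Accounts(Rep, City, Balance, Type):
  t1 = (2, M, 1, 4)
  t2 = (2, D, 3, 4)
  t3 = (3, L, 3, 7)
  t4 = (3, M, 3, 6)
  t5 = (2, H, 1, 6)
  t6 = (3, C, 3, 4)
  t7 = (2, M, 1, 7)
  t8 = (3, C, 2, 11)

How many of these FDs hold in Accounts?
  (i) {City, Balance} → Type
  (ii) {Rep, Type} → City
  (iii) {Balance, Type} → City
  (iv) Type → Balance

0

(i) {City, Balance} → Type: (City=M, Balance=1): rows 1, 7 → Type takes values {4, 7} — violation — fails.
(ii) {Rep, Type} → City: (Rep=2, Type=4): rows 1, 2 → City takes values {M, D} — violation — fails.
(iii) {Balance, Type} → City: (Balance=3, Type=4): rows 2, 6 → City takes values {D, C} — violation — fails.
(iv) Type → Balance: Type=4: rows 1, 2, 6 → Balance takes values {1, 3} — violation; Type=7: rows 3, 7 → Balance takes values {3, 1} — violation; Type=6: rows 4, 5 → Balance takes values {3, 1} — violation — fails.
None of the 4 dependencies hold.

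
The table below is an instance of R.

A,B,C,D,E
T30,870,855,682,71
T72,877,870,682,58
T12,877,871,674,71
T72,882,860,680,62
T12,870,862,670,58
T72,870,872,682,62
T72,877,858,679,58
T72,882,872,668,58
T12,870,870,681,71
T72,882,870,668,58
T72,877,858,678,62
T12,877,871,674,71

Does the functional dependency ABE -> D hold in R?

(A=T30, B=870, E=71): 1 row → D = 682 ✓
(A=T72, B=877, E=58): 2 rows → D takes values {682, 679} — violation
(A=T12, B=877, E=71): 2 rows → D = 674, 674 ✓
(A=T72, B=882, E=62): 1 row → D = 680 ✓
(A=T12, B=870, E=58): 1 row → D = 670 ✓
(A=T72, B=870, E=62): 1 row → D = 682 ✓
(A=T72, B=882, E=58): 2 rows → D = 668, 668 ✓
(A=T12, B=870, E=71): 1 row → D = 681 ✓
(A=T72, B=877, E=62): 1 row → D = 678 ✓
Two rows agree on ABE but differ on D, so ABE -> D does not hold.

No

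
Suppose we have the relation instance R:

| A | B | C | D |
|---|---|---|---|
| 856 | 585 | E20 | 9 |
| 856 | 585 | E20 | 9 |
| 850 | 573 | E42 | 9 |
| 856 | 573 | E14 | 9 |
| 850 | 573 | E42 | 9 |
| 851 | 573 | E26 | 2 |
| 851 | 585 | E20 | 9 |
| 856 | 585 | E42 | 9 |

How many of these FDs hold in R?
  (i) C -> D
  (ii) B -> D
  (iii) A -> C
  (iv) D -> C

(i) C -> D: every LHS value maps to a single RHS value — holds.
(ii) B -> D: B=573: 4 rows → D takes values {9, 2} — violation — fails.
(iii) A -> C: A=856: 4 rows → C takes values {E20, E14, E42} — violation; A=851: 2 rows → C takes values {E26, E20} — violation — fails.
(iv) D -> C: D=9: 7 rows → C takes values {E20, E42, E14} — violation — fails.
1 of the 4 dependencies holds.

1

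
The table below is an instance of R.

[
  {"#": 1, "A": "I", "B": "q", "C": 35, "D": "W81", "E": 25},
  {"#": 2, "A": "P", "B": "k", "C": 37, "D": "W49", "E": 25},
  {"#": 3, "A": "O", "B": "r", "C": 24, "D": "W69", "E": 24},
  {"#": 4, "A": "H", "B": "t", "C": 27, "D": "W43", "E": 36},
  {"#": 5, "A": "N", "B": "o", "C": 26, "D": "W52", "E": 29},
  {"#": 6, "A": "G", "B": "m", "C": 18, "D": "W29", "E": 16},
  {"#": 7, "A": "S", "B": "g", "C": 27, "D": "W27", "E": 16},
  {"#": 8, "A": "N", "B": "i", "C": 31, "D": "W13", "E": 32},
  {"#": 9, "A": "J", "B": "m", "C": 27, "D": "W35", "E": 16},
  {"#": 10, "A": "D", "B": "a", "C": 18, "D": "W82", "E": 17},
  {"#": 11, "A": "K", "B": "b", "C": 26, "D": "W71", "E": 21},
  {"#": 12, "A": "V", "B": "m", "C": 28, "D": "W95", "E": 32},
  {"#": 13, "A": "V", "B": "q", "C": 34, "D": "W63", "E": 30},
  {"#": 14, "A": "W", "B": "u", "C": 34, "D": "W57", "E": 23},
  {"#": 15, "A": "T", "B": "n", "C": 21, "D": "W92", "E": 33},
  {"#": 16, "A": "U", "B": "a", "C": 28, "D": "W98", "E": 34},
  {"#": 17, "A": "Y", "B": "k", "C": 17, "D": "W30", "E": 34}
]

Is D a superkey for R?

All 17 rows have distinct D values, so D → (all attributes) holds and D is a superkey.

Yes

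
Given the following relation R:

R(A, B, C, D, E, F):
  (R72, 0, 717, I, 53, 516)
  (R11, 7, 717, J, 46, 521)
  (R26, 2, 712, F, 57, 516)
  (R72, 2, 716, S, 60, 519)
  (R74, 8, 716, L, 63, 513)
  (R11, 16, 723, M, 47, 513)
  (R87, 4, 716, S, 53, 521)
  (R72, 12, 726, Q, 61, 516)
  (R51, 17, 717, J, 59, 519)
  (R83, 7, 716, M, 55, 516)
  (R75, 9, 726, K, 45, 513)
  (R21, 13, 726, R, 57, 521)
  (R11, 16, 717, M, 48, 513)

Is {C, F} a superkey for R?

All 13 rows have distinct {C, F} values, so {C, F} → (all attributes) holds and {C, F} is a superkey.

Yes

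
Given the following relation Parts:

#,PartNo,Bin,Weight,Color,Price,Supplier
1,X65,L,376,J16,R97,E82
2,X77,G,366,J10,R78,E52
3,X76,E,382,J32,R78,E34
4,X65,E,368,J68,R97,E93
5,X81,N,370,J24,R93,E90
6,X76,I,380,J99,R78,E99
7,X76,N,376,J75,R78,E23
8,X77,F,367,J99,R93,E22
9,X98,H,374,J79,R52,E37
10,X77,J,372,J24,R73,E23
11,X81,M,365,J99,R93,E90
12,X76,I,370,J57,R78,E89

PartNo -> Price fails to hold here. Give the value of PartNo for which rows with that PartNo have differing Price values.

PartNo=X65: rows 1, 4 → Price = R97, R97 ✓
PartNo=X77: rows 2, 8, 10 → Price takes values {R78, R93, R73} — violation
PartNo=X76: rows 3, 6, 7, 12 → Price = R78, R78, R78, R78 ✓
PartNo=X81: rows 5, 11 → Price = R93, R93 ✓
PartNo=X98: row 9 → Price = R52 ✓
The only PartNo value with inconsistent Price is PartNo=X77.

X77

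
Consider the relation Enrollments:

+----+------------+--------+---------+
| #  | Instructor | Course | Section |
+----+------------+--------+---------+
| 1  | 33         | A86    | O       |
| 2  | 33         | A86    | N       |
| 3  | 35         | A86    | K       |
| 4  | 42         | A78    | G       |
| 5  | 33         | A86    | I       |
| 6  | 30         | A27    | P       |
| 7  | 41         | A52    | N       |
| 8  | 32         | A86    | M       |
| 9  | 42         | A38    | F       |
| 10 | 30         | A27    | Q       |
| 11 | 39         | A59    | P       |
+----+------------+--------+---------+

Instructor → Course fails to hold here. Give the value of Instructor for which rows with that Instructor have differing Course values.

Instructor=33: rows 1, 2, 5 → Course = A86, A86, A86 ✓
Instructor=35: row 3 → Course = A86 ✓
Instructor=42: rows 4, 9 → Course takes values {A78, A38} — violation
Instructor=30: rows 6, 10 → Course = A27, A27 ✓
Instructor=41: row 7 → Course = A52 ✓
Instructor=32: row 8 → Course = A86 ✓
Instructor=39: row 11 → Course = A59 ✓
The only Instructor value with inconsistent Course is Instructor=42.

42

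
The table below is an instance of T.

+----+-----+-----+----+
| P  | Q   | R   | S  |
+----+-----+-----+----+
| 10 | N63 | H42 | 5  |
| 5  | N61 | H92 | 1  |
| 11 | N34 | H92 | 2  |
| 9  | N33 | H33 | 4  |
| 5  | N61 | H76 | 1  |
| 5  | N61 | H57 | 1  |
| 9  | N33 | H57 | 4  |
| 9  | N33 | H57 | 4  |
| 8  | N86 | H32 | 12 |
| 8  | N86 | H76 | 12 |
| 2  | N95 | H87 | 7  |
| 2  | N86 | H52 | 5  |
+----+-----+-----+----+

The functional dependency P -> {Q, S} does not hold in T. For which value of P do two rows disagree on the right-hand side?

2

P=10: 1 row → {Q,S} = (N63, 5) ✓
P=5: 3 rows → {Q,S} = (N61, 1), (N61, 1), (N61, 1) ✓
P=11: 1 row → {Q,S} = (N34, 2) ✓
P=9: 3 rows → {Q,S} = (N33, 4), (N33, 4), (N33, 4) ✓
P=8: 2 rows → {Q,S} = (N86, 12), (N86, 12) ✓
P=2: 2 rows → {Q,S} takes values {(N95, 7), (N86, 5)} — violation
The only P value with inconsistent RHS is P=2.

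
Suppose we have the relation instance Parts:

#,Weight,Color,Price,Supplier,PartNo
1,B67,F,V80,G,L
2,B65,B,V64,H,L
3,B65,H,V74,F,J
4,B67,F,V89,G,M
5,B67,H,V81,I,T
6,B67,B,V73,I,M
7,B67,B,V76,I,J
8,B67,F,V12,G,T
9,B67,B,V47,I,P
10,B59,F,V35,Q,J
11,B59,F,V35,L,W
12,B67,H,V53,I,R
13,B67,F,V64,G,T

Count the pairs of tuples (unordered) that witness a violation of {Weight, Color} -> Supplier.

1

(Weight=B67, Color=F): all 4 rows agree on Supplier — 0 pairs.
(Weight=B67, Color=H): all 2 rows agree on Supplier — 0 pairs.
(Weight=B67, Color=B): all 3 rows agree on Supplier — 0 pairs.
(Weight=B59, Color=F): violating pairs (10,11) — 1 pair.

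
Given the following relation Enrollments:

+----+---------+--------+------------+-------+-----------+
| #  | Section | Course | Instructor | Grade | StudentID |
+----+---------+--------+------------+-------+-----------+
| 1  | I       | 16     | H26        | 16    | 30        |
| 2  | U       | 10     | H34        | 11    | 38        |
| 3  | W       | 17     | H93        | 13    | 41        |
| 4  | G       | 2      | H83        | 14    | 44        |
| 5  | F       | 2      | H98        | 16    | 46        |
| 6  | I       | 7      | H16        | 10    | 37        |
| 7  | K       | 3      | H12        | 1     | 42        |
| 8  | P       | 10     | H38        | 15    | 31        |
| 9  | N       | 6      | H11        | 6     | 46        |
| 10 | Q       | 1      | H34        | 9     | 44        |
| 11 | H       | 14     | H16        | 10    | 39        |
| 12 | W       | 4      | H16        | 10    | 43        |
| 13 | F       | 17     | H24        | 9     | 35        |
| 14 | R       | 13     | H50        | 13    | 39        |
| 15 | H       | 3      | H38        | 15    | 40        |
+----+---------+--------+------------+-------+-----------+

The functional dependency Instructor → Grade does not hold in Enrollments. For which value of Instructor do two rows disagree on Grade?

H34

Instructor=H26: row 1 → Grade = 16 ✓
Instructor=H34: rows 2, 10 → Grade takes values {11, 9} — violation
Instructor=H93: row 3 → Grade = 13 ✓
Instructor=H83: row 4 → Grade = 14 ✓
Instructor=H98: row 5 → Grade = 16 ✓
Instructor=H16: rows 6, 11, 12 → Grade = 10, 10, 10 ✓
Instructor=H12: row 7 → Grade = 1 ✓
Instructor=H38: rows 8, 15 → Grade = 15, 15 ✓
Instructor=H11: row 9 → Grade = 6 ✓
Instructor=H24: row 13 → Grade = 9 ✓
Instructor=H50: row 14 → Grade = 13 ✓
The only Instructor value with inconsistent Grade is Instructor=H34.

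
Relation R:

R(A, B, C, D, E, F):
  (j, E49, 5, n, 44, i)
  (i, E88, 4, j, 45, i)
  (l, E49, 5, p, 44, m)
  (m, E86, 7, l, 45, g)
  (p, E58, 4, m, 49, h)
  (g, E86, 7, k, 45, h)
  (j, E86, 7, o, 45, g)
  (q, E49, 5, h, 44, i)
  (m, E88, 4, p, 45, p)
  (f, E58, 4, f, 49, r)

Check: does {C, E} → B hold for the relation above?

(C=5, E=44): 3 rows → B = E49, E49, E49 ✓
(C=4, E=45): 2 rows → B = E88, E88 ✓
(C=7, E=45): 3 rows → B = E86, E86, E86 ✓
(C=4, E=49): 2 rows → B = E58, E58 ✓
Every {C, E} value is associated with a single B value, so {C, E} → B holds.

Yes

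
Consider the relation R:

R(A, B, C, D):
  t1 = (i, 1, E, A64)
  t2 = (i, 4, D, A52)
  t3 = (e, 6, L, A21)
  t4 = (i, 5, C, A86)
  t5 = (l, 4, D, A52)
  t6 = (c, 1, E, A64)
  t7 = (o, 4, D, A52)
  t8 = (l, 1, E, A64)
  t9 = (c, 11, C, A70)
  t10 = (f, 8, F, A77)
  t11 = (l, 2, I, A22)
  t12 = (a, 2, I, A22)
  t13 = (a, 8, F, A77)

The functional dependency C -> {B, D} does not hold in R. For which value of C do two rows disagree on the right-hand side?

C

C=E: rows 1, 6, 8 → {B,D} = (1, A64), (1, A64), (1, A64) ✓
C=D: rows 2, 5, 7 → {B,D} = (4, A52), (4, A52), (4, A52) ✓
C=L: row 3 → {B,D} = (6, A21) ✓
C=C: rows 4, 9 → {B,D} takes values {(5, A86), (11, A70)} — violation
C=F: rows 10, 13 → {B,D} = (8, A77), (8, A77) ✓
C=I: rows 11, 12 → {B,D} = (2, A22), (2, A22) ✓
The only C value with inconsistent RHS is C=C.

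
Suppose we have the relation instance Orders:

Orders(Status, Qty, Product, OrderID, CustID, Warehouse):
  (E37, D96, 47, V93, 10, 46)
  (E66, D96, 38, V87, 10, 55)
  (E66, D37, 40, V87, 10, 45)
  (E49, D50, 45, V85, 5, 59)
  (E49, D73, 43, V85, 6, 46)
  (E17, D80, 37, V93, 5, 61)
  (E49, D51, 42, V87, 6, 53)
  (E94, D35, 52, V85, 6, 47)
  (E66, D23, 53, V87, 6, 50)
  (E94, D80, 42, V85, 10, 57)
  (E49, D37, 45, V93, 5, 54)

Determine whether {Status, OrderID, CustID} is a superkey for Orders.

Two distinct rows share (Status=E66, OrderID=V87, CustID=10), so {Status, OrderID, CustID} does not determine every attribute — not a superkey.

No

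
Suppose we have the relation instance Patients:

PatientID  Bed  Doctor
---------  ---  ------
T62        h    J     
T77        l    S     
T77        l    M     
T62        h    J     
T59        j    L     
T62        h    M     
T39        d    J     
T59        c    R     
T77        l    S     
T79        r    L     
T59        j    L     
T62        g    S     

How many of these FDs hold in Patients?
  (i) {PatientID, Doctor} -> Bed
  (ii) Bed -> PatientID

(i) {PatientID, Doctor} -> Bed: every LHS value maps to a single RHS value — holds.
(ii) Bed -> PatientID: every LHS value maps to a single RHS value — holds.
2 of the 2 dependencies hold.

2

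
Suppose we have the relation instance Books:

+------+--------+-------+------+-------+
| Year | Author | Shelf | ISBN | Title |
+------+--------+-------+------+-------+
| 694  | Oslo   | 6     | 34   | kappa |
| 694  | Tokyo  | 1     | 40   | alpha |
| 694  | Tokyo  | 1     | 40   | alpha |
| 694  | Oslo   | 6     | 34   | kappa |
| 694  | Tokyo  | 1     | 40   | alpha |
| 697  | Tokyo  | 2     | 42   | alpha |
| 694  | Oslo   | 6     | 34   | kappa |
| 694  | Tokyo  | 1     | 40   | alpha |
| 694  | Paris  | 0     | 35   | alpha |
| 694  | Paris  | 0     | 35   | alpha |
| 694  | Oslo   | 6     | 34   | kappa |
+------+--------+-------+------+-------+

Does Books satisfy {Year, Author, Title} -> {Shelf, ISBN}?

(Year=694, Author=Oslo, Title=kappa): 4 rows → {Shelf,ISBN} = (6, 34), (6, 34), (6, 34), (6, 34) ✓
(Year=694, Author=Tokyo, Title=alpha): 4 rows → {Shelf,ISBN} = (1, 40), (1, 40), (1, 40), (1, 40) ✓
(Year=697, Author=Tokyo, Title=alpha): 1 row → {Shelf,ISBN} = (2, 42) ✓
(Year=694, Author=Paris, Title=alpha): 2 rows → {Shelf,ISBN} = (0, 35), (0, 35) ✓
Every {Year, Author, Title} value is associated with a single {Shelf, ISBN} value, so {Year, Author, Title} -> {Shelf, ISBN} holds.

Yes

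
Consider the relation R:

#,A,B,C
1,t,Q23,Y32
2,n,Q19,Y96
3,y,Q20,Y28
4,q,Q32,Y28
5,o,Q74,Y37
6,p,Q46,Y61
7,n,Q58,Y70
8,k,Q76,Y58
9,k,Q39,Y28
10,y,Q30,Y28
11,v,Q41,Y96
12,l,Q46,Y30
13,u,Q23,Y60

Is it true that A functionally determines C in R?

No

A=t: row 1 → C = Y32 ✓
A=n: rows 2, 7 → C takes values {Y96, Y70} — violation
A=y: rows 3, 10 → C = Y28, Y28 ✓
A=q: row 4 → C = Y28 ✓
A=o: row 5 → C = Y37 ✓
A=p: row 6 → C = Y61 ✓
A=k: rows 8, 9 → C takes values {Y58, Y28} — violation
A=v: row 11 → C = Y96 ✓
A=l: row 12 → C = Y30 ✓
A=u: row 13 → C = Y60 ✓
Two rows agree on A but differ on C, so A -> C does not hold.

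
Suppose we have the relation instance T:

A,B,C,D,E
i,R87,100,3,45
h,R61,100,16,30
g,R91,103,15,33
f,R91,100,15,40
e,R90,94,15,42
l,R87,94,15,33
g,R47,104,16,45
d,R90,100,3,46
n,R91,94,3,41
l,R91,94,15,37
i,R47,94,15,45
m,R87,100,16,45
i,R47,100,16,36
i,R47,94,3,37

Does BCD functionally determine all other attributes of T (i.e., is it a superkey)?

All 14 rows have distinct BCD values, so BCD → (all attributes) holds and BCD is a superkey.

Yes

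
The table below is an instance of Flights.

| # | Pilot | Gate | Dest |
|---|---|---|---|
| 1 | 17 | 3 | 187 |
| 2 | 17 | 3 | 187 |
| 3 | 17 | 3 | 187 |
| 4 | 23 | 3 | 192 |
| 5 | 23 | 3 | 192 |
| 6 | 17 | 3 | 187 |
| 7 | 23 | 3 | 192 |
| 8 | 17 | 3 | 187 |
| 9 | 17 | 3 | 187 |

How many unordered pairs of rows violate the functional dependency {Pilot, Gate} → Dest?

(Pilot=17, Gate=3): all 6 rows agree on Dest — 0 pairs.
(Pilot=23, Gate=3): all 3 rows agree on Dest — 0 pairs.

0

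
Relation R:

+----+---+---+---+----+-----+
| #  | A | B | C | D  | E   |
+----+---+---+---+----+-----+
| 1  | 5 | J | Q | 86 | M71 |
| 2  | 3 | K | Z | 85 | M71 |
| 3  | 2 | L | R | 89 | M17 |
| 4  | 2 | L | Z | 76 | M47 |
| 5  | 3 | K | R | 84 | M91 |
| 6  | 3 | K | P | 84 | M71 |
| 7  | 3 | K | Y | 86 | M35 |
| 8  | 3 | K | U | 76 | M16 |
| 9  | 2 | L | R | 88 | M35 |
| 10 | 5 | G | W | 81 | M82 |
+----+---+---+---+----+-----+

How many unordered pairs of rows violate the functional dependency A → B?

1

A=5: violating pairs (1,10) — 1 pair.
A=3: all 5 rows agree on B — 0 pairs.
A=2: all 3 rows agree on B — 0 pairs.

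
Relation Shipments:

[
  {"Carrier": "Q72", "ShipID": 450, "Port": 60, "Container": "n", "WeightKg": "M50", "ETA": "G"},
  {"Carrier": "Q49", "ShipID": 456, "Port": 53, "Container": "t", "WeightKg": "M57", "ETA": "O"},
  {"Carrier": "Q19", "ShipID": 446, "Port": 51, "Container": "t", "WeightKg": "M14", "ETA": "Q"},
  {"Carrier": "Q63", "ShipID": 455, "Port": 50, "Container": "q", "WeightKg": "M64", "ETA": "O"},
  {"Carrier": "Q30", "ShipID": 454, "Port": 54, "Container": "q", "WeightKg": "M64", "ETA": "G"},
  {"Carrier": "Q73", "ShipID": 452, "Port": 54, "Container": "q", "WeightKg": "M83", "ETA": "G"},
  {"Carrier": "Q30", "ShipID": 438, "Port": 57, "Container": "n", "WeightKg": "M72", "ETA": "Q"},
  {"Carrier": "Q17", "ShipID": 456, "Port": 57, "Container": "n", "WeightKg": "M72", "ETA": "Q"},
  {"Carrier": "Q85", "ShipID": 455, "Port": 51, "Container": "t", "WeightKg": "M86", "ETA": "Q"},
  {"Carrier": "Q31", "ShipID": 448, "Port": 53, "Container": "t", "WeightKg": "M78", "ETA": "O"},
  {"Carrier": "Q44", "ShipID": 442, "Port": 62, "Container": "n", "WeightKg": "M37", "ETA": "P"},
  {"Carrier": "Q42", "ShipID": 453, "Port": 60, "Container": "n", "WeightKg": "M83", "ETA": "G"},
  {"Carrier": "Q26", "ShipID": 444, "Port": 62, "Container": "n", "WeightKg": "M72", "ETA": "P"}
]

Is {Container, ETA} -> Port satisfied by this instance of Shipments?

Yes

(Container=n, ETA=G): 2 rows → Port = 60, 60 ✓
(Container=t, ETA=O): 2 rows → Port = 53, 53 ✓
(Container=t, ETA=Q): 2 rows → Port = 51, 51 ✓
(Container=q, ETA=O): 1 row → Port = 50 ✓
(Container=q, ETA=G): 2 rows → Port = 54, 54 ✓
(Container=n, ETA=Q): 2 rows → Port = 57, 57 ✓
(Container=n, ETA=P): 2 rows → Port = 62, 62 ✓
Every {Container, ETA} value is associated with a single Port value, so {Container, ETA} -> Port holds.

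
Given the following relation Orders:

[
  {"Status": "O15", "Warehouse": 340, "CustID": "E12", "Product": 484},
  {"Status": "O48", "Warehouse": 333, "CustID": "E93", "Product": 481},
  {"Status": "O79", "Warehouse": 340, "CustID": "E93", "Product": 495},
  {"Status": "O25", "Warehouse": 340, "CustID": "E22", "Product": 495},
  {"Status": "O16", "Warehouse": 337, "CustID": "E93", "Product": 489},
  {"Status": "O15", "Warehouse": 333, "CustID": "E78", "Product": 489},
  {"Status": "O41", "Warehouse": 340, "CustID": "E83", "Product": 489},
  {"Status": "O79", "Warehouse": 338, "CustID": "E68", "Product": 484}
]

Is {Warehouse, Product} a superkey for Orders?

Two distinct rows share (Warehouse=340, Product=495), so {Warehouse, Product} does not determine every attribute — not a superkey.

No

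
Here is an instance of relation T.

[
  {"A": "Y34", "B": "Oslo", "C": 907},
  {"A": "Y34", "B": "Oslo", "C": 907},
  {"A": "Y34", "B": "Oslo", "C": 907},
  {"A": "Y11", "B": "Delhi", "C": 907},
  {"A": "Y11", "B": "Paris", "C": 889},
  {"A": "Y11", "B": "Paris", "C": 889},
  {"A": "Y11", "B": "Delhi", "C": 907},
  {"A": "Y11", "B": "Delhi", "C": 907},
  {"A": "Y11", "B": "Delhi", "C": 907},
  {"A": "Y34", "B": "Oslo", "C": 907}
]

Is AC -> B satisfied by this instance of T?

Yes

(A=Y34, C=907): 4 rows → B = Oslo, Oslo, Oslo, Oslo ✓
(A=Y11, C=907): 4 rows → B = Delhi, Delhi, Delhi, Delhi ✓
(A=Y11, C=889): 2 rows → B = Paris, Paris ✓
Every AC value is associated with a single B value, so AC -> B holds.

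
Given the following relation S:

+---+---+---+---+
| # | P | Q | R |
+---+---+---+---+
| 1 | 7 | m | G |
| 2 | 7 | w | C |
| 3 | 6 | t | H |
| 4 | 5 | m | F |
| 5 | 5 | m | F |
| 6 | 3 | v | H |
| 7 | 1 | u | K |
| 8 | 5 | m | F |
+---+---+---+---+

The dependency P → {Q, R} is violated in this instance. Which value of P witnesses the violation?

P=7: rows 1, 2 → {Q,R} takes values {(m, G), (w, C)} — violation
P=6: row 3 → {Q,R} = (t, H) ✓
P=5: rows 4, 5, 8 → {Q,R} = (m, F), (m, F), (m, F) ✓
P=3: row 6 → {Q,R} = (v, H) ✓
P=1: row 7 → {Q,R} = (u, K) ✓
The only P value with inconsistent RHS is P=7.

7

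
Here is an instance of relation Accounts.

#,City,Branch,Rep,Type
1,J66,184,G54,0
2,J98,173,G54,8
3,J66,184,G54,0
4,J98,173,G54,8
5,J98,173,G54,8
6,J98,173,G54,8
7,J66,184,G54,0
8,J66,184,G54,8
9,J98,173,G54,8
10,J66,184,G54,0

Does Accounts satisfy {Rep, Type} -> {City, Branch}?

No

(Rep=G54, Type=0): rows 1, 3, 7, 10 → {City,Branch} = (J66, 184), (J66, 184), (J66, 184), (J66, 184) ✓
(Rep=G54, Type=8): rows 2, 4, 5, 6, 8, 9 → {City,Branch} takes values {(J98, 173), (J66, 184)} — violation
Two rows agree on {Rep, Type} but differ on {City, Branch}, so {Rep, Type} -> {City, Branch} does not hold.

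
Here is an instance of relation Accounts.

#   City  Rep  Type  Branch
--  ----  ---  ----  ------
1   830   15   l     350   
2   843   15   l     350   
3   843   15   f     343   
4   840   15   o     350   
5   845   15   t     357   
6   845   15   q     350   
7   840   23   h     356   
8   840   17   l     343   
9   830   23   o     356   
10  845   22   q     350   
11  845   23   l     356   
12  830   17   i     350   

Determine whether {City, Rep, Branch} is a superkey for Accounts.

All 12 rows have distinct {City, Rep, Branch} values, so {City, Rep, Branch} → (all attributes) holds and {City, Rep, Branch} is a superkey.

Yes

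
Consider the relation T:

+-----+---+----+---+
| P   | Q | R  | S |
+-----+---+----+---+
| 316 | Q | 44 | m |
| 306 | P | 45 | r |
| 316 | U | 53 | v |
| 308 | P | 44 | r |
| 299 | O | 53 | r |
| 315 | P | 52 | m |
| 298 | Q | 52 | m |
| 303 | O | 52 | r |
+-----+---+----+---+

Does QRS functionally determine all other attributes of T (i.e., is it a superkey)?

All 8 rows have distinct QRS values, so QRS → (all attributes) holds and QRS is a superkey.

Yes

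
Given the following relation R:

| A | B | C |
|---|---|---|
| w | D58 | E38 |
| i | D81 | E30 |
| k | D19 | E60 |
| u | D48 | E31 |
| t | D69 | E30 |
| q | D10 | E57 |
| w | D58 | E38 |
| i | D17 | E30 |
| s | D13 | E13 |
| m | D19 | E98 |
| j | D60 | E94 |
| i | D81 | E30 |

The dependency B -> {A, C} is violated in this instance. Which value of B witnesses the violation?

D19

B=D58: 2 rows → {A,C} = (w, E38), (w, E38) ✓
B=D81: 2 rows → {A,C} = (i, E30), (i, E30) ✓
B=D19: 2 rows → {A,C} takes values {(k, E60), (m, E98)} — violation
B=D48: 1 row → {A,C} = (u, E31) ✓
B=D69: 1 row → {A,C} = (t, E30) ✓
B=D10: 1 row → {A,C} = (q, E57) ✓
B=D17: 1 row → {A,C} = (i, E30) ✓
B=D13: 1 row → {A,C} = (s, E13) ✓
B=D60: 1 row → {A,C} = (j, E94) ✓
The only B value with inconsistent RHS is B=D19.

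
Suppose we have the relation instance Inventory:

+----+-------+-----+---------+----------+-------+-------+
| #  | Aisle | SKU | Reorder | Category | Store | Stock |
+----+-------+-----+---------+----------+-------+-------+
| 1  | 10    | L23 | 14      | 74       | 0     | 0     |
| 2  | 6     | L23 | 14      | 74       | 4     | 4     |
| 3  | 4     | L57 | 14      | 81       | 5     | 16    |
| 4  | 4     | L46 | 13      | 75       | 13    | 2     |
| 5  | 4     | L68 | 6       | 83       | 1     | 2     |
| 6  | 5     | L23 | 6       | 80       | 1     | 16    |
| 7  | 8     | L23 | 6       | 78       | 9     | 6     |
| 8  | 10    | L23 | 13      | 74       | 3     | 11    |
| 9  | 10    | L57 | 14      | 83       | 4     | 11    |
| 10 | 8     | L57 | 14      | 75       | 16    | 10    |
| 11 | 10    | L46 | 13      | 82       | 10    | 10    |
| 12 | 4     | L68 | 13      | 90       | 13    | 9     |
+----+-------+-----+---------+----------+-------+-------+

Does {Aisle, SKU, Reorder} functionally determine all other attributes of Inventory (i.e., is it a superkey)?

Yes

All 12 rows have distinct {Aisle, SKU, Reorder} values, so {Aisle, SKU, Reorder} → (all attributes) holds and {Aisle, SKU, Reorder} is a superkey.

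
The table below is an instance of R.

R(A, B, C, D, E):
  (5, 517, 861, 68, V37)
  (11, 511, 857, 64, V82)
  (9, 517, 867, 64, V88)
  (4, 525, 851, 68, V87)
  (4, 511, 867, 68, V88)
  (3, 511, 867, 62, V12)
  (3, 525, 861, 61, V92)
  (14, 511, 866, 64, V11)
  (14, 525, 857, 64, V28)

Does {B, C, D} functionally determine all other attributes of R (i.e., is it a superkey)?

All 9 rows have distinct {B, C, D} values, so {B, C, D} → (all attributes) holds and {B, C, D} is a superkey.

Yes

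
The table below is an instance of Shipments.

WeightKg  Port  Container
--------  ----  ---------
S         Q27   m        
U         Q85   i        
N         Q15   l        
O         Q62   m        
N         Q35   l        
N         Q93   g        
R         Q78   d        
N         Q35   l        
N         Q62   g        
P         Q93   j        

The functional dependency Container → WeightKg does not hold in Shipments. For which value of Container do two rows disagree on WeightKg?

m

Container=m: 2 rows → WeightKg takes values {S, O} — violation
Container=i: 1 row → WeightKg = U ✓
Container=l: 3 rows → WeightKg = N, N, N ✓
Container=g: 2 rows → WeightKg = N, N ✓
Container=d: 1 row → WeightKg = R ✓
Container=j: 1 row → WeightKg = P ✓
The only Container value with inconsistent WeightKg is Container=m.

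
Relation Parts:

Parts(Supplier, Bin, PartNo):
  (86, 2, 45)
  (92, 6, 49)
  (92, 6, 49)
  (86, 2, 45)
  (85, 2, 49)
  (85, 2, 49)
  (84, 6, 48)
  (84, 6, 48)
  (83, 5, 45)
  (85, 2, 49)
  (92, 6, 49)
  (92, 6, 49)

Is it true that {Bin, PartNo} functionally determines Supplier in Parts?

(Bin=2, PartNo=45): 2 rows → Supplier = 86, 86 ✓
(Bin=6, PartNo=49): 4 rows → Supplier = 92, 92, 92, 92 ✓
(Bin=2, PartNo=49): 3 rows → Supplier = 85, 85, 85 ✓
(Bin=6, PartNo=48): 2 rows → Supplier = 84, 84 ✓
(Bin=5, PartNo=45): 1 row → Supplier = 83 ✓
Every {Bin, PartNo} value is associated with a single Supplier value, so {Bin, PartNo} → Supplier holds.

Yes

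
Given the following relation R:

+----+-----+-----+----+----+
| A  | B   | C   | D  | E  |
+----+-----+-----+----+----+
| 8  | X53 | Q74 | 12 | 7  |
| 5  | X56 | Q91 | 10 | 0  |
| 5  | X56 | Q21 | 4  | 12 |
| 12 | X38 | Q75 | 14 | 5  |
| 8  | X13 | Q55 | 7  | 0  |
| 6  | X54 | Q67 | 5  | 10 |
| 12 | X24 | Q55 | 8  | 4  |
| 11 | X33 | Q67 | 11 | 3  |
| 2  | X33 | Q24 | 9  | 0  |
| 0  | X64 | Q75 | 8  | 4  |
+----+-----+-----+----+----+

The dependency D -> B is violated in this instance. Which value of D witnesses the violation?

8

D=12: 1 row → B = X53 ✓
D=10: 1 row → B = X56 ✓
D=4: 1 row → B = X56 ✓
D=14: 1 row → B = X38 ✓
D=7: 1 row → B = X13 ✓
D=5: 1 row → B = X54 ✓
D=8: 2 rows → B takes values {X24, X64} — violation
D=11: 1 row → B = X33 ✓
D=9: 1 row → B = X33 ✓
The only D value with inconsistent B is D=8.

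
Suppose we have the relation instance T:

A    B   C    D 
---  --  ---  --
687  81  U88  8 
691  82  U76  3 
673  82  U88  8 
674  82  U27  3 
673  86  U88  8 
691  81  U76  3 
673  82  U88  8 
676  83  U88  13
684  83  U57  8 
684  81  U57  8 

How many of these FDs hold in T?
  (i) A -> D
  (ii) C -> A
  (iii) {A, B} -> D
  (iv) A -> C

3

(i) A -> D: every LHS value maps to a single RHS value — holds.
(ii) C -> A: C=U88: 5 rows → A takes values {687, 673, 676} — violation — fails.
(iii) {A, B} -> D: every LHS value maps to a single RHS value — holds.
(iv) A -> C: every LHS value maps to a single RHS value — holds.
3 of the 4 dependencies hold.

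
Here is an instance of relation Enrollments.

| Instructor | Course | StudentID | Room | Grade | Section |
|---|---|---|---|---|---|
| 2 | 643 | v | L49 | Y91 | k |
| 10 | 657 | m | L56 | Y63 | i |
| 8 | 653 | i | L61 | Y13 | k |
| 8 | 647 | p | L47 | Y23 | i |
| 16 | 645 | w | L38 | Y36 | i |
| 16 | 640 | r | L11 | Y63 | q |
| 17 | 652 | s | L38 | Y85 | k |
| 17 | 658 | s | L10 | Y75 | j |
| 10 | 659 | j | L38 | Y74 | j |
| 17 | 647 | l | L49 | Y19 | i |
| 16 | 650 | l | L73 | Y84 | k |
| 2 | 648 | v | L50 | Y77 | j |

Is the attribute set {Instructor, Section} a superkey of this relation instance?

Yes

All 12 rows have distinct {Instructor, Section} values, so {Instructor, Section} → (all attributes) holds and {Instructor, Section} is a superkey.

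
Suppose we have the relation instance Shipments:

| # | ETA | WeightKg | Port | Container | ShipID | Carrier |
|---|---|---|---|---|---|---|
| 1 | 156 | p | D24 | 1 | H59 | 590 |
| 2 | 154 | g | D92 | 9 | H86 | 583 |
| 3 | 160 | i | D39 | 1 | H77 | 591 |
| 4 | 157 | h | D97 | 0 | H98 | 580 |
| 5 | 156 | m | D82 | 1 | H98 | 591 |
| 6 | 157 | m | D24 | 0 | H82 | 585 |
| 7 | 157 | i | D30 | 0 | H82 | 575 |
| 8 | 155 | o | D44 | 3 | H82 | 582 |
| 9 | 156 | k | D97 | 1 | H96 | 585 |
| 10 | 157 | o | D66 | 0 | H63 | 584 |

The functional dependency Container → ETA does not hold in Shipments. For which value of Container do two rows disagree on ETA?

1

Container=1: rows 1, 3, 5, 9 → ETA takes values {156, 160} — violation
Container=9: row 2 → ETA = 154 ✓
Container=0: rows 4, 6, 7, 10 → ETA = 157, 157, 157, 157 ✓
Container=3: row 8 → ETA = 155 ✓
The only Container value with inconsistent ETA is Container=1.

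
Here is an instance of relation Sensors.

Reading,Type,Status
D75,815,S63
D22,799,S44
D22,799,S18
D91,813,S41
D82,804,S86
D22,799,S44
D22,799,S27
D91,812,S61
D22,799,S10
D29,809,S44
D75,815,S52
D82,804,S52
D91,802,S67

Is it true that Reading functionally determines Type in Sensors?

Reading=D75: 2 rows → Type = 815, 815 ✓
Reading=D22: 5 rows → Type = 799, 799, 799, 799, 799 ✓
Reading=D91: 3 rows → Type takes values {813, 812, 802} — violation
Reading=D82: 2 rows → Type = 804, 804 ✓
Reading=D29: 1 row → Type = 809 ✓
Two rows agree on Reading but differ on Type, so Reading -> Type does not hold.

No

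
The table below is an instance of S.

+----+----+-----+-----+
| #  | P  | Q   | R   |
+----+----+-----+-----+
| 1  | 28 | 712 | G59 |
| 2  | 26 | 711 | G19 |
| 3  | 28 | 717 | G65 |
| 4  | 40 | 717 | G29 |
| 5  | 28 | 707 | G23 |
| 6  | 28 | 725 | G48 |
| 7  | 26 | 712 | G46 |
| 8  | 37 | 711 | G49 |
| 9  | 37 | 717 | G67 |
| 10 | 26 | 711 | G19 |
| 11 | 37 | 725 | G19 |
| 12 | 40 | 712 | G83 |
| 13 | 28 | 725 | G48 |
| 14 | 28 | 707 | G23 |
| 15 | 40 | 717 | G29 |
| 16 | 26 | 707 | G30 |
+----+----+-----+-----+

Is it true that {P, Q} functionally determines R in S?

Yes

(P=28, Q=712): row 1 → R = G59 ✓
(P=26, Q=711): rows 2, 10 → R = G19, G19 ✓
(P=28, Q=717): row 3 → R = G65 ✓
(P=40, Q=717): rows 4, 15 → R = G29, G29 ✓
(P=28, Q=707): rows 5, 14 → R = G23, G23 ✓
(P=28, Q=725): rows 6, 13 → R = G48, G48 ✓
(P=26, Q=712): row 7 → R = G46 ✓
(P=37, Q=711): row 8 → R = G49 ✓
(P=37, Q=717): row 9 → R = G67 ✓
(P=37, Q=725): row 11 → R = G19 ✓
(P=40, Q=712): row 12 → R = G83 ✓
(P=26, Q=707): row 16 → R = G30 ✓
Every {P, Q} value is associated with a single R value, so {P, Q} → R holds.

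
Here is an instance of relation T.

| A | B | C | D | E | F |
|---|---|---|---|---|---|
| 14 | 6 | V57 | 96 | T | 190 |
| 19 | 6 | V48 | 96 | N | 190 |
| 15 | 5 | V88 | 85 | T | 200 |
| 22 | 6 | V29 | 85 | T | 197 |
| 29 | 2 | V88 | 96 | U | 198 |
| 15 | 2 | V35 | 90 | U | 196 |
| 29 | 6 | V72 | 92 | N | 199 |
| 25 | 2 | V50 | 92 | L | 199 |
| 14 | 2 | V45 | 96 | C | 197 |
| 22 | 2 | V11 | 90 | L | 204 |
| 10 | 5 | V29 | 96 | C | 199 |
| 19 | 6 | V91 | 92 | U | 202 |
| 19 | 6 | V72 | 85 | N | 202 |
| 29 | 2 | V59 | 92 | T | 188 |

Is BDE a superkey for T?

Yes

All 14 rows have distinct BDE values, so BDE → (all attributes) holds and BDE is a superkey.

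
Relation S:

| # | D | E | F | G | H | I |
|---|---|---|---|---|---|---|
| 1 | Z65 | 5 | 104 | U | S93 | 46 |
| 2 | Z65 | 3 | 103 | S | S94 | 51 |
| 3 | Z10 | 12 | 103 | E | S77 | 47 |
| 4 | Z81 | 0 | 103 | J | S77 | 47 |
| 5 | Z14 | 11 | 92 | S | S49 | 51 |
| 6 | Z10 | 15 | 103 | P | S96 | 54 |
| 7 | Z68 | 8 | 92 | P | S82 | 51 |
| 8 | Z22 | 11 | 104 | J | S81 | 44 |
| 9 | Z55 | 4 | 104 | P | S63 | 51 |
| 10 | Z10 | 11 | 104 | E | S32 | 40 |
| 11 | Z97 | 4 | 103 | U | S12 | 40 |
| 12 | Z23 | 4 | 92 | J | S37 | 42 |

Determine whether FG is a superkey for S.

Yes

All 12 rows have distinct FG values, so FG → (all attributes) holds and FG is a superkey.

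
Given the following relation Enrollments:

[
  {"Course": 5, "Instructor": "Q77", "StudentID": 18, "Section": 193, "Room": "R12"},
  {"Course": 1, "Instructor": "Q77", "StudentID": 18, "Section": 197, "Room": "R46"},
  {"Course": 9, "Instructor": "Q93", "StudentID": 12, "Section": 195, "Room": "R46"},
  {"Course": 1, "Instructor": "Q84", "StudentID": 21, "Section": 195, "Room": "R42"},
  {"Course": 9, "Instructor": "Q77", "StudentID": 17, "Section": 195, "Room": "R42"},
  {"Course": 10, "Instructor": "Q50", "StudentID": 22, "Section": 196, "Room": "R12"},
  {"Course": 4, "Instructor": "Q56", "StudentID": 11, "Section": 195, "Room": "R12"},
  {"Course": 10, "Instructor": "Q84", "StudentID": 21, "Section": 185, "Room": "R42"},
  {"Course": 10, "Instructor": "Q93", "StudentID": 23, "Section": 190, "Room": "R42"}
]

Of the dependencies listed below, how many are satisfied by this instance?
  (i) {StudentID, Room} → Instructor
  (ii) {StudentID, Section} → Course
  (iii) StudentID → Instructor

3

(i) {StudentID, Room} → Instructor: every LHS value maps to a single RHS value — holds.
(ii) {StudentID, Section} → Course: every LHS value maps to a single RHS value — holds.
(iii) StudentID → Instructor: every LHS value maps to a single RHS value — holds.
3 of the 3 dependencies hold.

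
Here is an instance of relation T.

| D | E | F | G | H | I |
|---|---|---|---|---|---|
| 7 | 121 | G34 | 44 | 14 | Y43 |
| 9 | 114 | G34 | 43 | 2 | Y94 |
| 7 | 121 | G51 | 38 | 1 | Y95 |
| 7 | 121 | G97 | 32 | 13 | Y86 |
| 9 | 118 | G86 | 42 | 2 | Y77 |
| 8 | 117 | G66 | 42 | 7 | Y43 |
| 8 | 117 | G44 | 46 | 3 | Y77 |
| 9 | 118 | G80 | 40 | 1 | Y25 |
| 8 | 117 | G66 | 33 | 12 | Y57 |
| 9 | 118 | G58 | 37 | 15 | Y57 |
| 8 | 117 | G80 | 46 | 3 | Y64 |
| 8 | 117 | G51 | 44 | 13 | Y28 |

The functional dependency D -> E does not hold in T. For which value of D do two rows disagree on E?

D=7: 3 rows → E = 121, 121, 121 ✓
D=9: 4 rows → E takes values {114, 118} — violation
D=8: 5 rows → E = 117, 117, 117, 117, 117 ✓
The only D value with inconsistent E is D=9.

9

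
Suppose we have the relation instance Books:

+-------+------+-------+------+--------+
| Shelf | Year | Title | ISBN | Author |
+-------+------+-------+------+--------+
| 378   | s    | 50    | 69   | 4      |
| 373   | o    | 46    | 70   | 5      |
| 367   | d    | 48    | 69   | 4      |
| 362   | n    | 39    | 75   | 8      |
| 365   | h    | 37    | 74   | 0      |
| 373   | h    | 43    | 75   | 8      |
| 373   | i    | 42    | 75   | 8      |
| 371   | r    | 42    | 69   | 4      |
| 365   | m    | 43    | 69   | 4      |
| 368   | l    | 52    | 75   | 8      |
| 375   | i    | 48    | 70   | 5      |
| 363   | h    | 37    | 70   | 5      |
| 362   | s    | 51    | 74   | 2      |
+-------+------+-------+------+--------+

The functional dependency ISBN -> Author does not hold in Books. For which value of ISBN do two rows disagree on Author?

ISBN=69: 4 rows → Author = 4, 4, 4, 4 ✓
ISBN=70: 3 rows → Author = 5, 5, 5 ✓
ISBN=75: 4 rows → Author = 8, 8, 8, 8 ✓
ISBN=74: 2 rows → Author takes values {0, 2} — violation
The only ISBN value with inconsistent Author is ISBN=74.

74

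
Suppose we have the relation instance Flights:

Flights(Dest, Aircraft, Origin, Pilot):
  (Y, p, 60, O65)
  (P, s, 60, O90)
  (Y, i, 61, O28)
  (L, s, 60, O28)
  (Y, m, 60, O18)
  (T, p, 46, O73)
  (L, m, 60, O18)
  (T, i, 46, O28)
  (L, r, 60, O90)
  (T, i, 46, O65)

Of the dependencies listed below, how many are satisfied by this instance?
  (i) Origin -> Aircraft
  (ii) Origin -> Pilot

0

(i) Origin -> Aircraft: Origin=60: 6 rows → Aircraft takes values {p, s, m, r} — violation; Origin=46: 3 rows → Aircraft takes values {p, i} — violation — fails.
(ii) Origin -> Pilot: Origin=60: 6 rows → Pilot takes values {O65, O90, O28, O18} — violation; Origin=46: 3 rows → Pilot takes values {O73, O28, O65} — violation — fails.
None of the 2 dependencies hold.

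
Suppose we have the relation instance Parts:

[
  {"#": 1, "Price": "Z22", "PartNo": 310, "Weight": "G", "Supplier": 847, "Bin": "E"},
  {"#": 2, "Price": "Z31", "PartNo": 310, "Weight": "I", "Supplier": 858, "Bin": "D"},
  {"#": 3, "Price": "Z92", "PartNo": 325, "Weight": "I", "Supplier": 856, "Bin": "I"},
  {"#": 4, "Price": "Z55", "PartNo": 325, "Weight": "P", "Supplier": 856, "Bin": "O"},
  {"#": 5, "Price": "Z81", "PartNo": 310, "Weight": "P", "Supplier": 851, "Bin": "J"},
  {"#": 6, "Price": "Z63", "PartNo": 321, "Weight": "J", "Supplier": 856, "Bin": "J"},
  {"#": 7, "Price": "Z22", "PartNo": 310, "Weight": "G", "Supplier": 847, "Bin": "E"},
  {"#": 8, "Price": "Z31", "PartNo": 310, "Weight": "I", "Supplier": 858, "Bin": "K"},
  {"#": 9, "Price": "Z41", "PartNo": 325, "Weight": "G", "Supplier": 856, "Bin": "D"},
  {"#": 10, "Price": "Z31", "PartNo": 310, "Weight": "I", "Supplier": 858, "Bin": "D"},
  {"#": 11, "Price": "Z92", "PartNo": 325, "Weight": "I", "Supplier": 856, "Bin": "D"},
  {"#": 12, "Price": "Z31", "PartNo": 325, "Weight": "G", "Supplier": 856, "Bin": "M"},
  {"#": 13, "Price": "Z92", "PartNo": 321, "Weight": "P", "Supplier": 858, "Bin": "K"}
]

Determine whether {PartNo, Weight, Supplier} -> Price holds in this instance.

(PartNo=310, Weight=G, Supplier=847): rows 1, 7 → Price = Z22, Z22 ✓
(PartNo=310, Weight=I, Supplier=858): rows 2, 8, 10 → Price = Z31, Z31, Z31 ✓
(PartNo=325, Weight=I, Supplier=856): rows 3, 11 → Price = Z92, Z92 ✓
(PartNo=325, Weight=P, Supplier=856): row 4 → Price = Z55 ✓
(PartNo=310, Weight=P, Supplier=851): row 5 → Price = Z81 ✓
(PartNo=321, Weight=J, Supplier=856): row 6 → Price = Z63 ✓
(PartNo=325, Weight=G, Supplier=856): rows 9, 12 → Price takes values {Z41, Z31} — violation
(PartNo=321, Weight=P, Supplier=858): row 13 → Price = Z92 ✓
Two rows agree on {PartNo, Weight, Supplier} but differ on Price, so {PartNo, Weight, Supplier} -> Price does not hold.

No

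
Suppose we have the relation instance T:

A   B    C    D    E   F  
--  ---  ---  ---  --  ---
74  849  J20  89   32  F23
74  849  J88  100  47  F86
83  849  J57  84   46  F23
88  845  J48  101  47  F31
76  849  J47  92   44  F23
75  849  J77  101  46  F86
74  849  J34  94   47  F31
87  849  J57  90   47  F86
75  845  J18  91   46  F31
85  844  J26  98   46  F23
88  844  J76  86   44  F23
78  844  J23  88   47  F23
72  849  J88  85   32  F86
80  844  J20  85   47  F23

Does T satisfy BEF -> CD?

(B=849, E=32, F=F23): 1 row → {C,D} = (J20, 89) ✓
(B=849, E=47, F=F86): 2 rows → {C,D} takes values {(J88, 100), (J57, 90)} — violation
(B=849, E=46, F=F23): 1 row → {C,D} = (J57, 84) ✓
(B=845, E=47, F=F31): 1 row → {C,D} = (J48, 101) ✓
(B=849, E=44, F=F23): 1 row → {C,D} = (J47, 92) ✓
(B=849, E=46, F=F86): 1 row → {C,D} = (J77, 101) ✓
(B=849, E=47, F=F31): 1 row → {C,D} = (J34, 94) ✓
(B=845, E=46, F=F31): 1 row → {C,D} = (J18, 91) ✓
(B=844, E=46, F=F23): 1 row → {C,D} = (J26, 98) ✓
(B=844, E=44, F=F23): 1 row → {C,D} = (J76, 86) ✓
(B=844, E=47, F=F23): 2 rows → {C,D} takes values {(J23, 88), (J20, 85)} — violation
(B=849, E=32, F=F86): 1 row → {C,D} = (J88, 85) ✓
Two rows agree on BEF but differ on CD, so BEF -> CD does not hold.

No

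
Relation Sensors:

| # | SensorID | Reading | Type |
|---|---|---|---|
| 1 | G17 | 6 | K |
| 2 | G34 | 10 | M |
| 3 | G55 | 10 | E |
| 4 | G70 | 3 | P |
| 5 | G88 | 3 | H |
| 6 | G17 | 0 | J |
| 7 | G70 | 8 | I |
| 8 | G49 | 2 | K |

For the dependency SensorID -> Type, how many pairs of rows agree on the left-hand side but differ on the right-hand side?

2

SensorID=G17: violating pairs (1,6) — 1 pair.
SensorID=G70: violating pairs (4,7) — 1 pair.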